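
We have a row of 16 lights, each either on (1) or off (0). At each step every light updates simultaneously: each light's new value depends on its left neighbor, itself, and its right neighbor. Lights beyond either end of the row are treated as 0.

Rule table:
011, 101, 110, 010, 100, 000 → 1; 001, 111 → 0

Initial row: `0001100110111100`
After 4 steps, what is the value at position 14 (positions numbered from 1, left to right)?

step 1: 1101110111100111
step 2: 1111011100110101
step 3: 1001110110111111
step 4: 1101011111100001
position 14 holds 0

0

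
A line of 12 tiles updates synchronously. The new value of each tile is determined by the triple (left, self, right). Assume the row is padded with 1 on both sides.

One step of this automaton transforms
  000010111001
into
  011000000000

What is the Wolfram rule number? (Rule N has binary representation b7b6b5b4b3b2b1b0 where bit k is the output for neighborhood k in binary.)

1

position 7: 111 → 0  (bit 7 = 0)
position 8: 110 → 0  (bit 6 = 0)
position 5: 101 → 0  (bit 5 = 0)
position 0: 100 → 0  (bit 4 = 0)
position 6: 011 → 0  (bit 3 = 0)
position 4: 010 → 0  (bit 2 = 0)
position 3: 001 → 0  (bit 1 = 0)
position 1: 000 → 1  (bit 0 = 1)
bits b7..b0 = 00000001 = 1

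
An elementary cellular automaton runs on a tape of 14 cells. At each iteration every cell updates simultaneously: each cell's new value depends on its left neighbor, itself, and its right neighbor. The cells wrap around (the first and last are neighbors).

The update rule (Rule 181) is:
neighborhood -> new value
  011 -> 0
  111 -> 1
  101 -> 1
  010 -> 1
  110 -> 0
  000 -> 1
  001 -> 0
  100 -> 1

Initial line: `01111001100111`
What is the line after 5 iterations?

10110100010010
11001111011011
10100110100101
01110001110110
00101100101001

00101100101001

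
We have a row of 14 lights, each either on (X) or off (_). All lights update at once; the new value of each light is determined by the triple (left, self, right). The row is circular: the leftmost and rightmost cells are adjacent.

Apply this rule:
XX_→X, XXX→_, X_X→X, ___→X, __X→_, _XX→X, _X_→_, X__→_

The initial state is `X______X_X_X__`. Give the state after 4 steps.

__XXXX__X_X___
X_X__X___X__XX
XX_____X____X_
XX_XXX___XX__X

XX_XXX___XX__X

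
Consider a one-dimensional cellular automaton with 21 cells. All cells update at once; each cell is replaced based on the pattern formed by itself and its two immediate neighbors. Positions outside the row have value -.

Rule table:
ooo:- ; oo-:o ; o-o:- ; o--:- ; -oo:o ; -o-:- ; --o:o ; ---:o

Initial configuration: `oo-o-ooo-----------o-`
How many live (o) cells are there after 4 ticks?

11

oo---o-o-oooooooooo--
oo-oo----o--------o-o
oo-oo-ooo--ooooooo---
oo-oo-o-o-oo-----o-oo
count of o: 11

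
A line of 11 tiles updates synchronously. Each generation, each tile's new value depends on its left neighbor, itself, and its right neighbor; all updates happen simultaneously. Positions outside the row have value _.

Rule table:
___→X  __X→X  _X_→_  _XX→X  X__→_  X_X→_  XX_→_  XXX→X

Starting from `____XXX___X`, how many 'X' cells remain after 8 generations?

5

XXXXXX__XX_
XXXXX__XX__
XXXX__XX__X
XXX__XX__X_
XX__XX__X__
X__XX__X__X
__XX__X__X_
XXX__X__X__
count of X: 5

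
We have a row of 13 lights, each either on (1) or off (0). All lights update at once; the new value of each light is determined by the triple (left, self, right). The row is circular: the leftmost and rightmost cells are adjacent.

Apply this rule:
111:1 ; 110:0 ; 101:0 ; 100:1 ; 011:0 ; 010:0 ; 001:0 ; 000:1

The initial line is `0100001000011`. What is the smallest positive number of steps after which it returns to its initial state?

step 1: 0011100111000
step 2: 1001010010111
step 3: 0100001000011

3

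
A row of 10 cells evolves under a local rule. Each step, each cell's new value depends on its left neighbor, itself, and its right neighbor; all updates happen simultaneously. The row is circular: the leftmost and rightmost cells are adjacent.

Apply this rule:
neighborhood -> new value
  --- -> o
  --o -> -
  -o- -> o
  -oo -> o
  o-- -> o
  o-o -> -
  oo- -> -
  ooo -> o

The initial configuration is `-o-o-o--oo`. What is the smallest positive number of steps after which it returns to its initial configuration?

2

-o-o-oo-o-
-o-o-o--oo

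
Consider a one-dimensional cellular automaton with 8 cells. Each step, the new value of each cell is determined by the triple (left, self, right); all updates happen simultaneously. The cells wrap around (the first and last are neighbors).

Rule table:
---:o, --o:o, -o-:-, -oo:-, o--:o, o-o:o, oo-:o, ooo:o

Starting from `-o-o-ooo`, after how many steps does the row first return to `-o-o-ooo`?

step 1: o-o-o-oo
step 2: oo-o-o-o
step 3: ooo-o-o-
step 4: -ooo-o-o
step 5: o-ooo-o-
step 6: -o-ooo-o
step 7: o-o-ooo-
step 8: -o-o-ooo

8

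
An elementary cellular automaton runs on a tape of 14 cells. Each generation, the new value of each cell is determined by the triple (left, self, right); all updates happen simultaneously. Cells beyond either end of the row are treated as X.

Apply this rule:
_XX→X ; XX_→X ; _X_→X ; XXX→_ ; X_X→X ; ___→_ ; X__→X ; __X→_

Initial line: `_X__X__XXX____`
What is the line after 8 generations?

generation 1: XXX_XX_X_XX___
generation 2: __XXXXXXXXXX__
generation 3: X_X________XX_
generation 4: XXXX_______XXX
generation 5: ___XX______X__
generation 6: X__XXX_____XX_
generation 7: XX_X_XX____XXX
generation 8: _XXXXXXX___X__

_XXXXXXX___X__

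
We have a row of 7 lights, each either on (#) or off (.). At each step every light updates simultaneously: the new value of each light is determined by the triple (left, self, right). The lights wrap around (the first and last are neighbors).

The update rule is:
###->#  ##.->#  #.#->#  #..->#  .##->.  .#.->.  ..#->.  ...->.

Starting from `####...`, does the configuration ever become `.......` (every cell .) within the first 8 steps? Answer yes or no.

no

step 1: .####..
step 2: ..####.
step 3: ...####
step 4: #...###
step 5: ##...##
step 6: ###...#
step 7: ####...  (repeats step 0; period 7)
step 8: .####..
step 8 is .####.., still not uniform .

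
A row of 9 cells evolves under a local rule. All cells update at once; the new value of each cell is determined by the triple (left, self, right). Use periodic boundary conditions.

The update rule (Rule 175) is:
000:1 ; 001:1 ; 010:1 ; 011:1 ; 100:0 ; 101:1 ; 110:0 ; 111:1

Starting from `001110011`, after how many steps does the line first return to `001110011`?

011100110
111001100
110011001
100110011
001100111
011001110
110011100
100111001
001110011

9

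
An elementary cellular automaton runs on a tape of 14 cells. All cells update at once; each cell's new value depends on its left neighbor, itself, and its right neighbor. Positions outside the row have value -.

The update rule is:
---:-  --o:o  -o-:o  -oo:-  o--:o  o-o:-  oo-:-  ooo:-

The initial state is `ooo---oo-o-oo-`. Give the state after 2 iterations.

iteration 1: ---o-o---o---o
iteration 2: --oo-oo-ooo-oo

--oo-oo-ooo-oo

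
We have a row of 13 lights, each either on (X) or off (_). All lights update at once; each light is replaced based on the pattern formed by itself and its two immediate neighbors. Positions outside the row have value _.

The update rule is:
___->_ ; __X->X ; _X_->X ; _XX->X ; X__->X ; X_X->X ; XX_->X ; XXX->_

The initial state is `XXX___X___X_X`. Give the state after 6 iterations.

iteration 1: X_XX_XXX_XXXX
iteration 2: XXXXXX_XXX__X
iteration 3: X____XXX_XXXX
iteration 4: XX__XX_XXX__X
iteration 5: XXXXXXXX_XXXX
iteration 6: X______XXX__X

X______XXX__X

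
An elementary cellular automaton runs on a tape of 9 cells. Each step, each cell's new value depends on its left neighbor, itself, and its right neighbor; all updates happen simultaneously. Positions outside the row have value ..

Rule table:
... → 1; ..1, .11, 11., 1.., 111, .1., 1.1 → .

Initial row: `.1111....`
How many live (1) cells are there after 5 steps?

3

......111
11111....
......111  (repeats step 1; period 2)
step 5: ......111
count of 1: 3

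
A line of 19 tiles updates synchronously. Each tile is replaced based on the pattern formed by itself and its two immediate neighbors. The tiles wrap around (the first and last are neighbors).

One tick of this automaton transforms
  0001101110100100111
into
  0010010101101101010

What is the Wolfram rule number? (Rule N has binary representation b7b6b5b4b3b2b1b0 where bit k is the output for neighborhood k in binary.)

166

position 7: 111 → 1  (bit 7 = 1)
position 4: 110 → 0  (bit 6 = 0)
position 5: 101 → 1  (bit 5 = 1)
position 0: 100 → 0  (bit 4 = 0)
position 3: 011 → 0  (bit 3 = 0)
position 10: 010 → 1  (bit 2 = 1)
position 2: 001 → 1  (bit 1 = 1)
position 1: 000 → 0  (bit 0 = 0)
bits b7..b0 = 10100110 = 166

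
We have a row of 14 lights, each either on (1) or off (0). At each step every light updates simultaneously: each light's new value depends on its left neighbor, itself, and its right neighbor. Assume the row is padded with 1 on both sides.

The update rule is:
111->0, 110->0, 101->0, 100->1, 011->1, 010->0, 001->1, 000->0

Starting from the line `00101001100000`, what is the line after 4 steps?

11000111010001
00101100001011
11001010010010
00110001101100

00110001101100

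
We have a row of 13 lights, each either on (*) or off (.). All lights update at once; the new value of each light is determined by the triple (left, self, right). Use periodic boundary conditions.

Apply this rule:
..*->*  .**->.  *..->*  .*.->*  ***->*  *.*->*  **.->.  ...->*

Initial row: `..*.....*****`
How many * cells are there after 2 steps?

step 1: ********.***.
step 2: .******.*.*.*
count of *: 9

9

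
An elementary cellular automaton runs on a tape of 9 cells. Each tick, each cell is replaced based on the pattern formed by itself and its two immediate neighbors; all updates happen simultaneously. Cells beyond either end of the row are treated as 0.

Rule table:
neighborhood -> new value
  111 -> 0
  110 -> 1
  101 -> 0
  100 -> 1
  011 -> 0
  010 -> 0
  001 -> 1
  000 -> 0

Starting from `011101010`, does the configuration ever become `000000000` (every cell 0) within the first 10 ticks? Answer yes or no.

no

100100001
011010010
101001101
000110100
001010010
010001101
101010100
000000010
000000101
000001000
tick 10 is 000001000, still not uniform 0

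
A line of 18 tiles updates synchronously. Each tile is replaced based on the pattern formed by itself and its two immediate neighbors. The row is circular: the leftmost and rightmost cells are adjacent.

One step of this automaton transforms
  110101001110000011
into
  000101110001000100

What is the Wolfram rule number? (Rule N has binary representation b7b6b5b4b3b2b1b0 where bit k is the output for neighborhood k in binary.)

position 0: 111 → 0  (bit 7 = 0)
position 1: 110 → 0  (bit 6 = 0)
position 2: 101 → 0  (bit 5 = 0)
position 6: 100 → 1  (bit 4 = 1)
position 8: 011 → 0  (bit 3 = 0)
position 3: 010 → 1  (bit 2 = 1)
position 7: 001 → 1  (bit 1 = 1)
position 12: 000 → 0  (bit 0 = 0)
bits b7..b0 = 00010110 = 22

22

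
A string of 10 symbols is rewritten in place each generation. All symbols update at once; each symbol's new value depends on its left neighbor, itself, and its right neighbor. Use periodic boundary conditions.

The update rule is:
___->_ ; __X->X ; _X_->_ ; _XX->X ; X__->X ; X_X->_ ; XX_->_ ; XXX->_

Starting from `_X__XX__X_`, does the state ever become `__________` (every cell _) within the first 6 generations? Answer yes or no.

no

generation 1: X_XXX_XX_X
generation 2: __X___X__X
generation 3: XX_X_X_XX_
generation 4: X______X__
generation 5: _X____X_XX
generation 6: __X__X__X_
generation 6 is __X__X__X_, still not uniform _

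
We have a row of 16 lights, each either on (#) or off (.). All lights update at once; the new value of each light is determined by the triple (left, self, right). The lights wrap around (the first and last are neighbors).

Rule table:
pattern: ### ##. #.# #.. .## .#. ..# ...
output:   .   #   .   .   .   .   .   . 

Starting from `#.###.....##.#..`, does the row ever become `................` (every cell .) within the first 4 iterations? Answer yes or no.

yes

....#......#....
................
all cells are . at iteration 2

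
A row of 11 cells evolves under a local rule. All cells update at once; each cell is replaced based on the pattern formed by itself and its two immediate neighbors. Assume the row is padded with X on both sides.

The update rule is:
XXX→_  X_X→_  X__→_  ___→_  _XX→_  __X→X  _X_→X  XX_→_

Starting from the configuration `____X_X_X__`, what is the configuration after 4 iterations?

____X___X__

___XX_X_X_X
__X___X_X__
_XX__XX_X_X
____X___X__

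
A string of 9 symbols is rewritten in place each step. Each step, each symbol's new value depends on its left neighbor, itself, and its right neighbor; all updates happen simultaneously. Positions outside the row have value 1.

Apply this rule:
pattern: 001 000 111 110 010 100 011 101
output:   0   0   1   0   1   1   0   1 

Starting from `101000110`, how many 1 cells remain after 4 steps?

5

step 1: 011100001
step 2: 101010000
step 3: 011111000
step 4: 101110100
count of 1: 5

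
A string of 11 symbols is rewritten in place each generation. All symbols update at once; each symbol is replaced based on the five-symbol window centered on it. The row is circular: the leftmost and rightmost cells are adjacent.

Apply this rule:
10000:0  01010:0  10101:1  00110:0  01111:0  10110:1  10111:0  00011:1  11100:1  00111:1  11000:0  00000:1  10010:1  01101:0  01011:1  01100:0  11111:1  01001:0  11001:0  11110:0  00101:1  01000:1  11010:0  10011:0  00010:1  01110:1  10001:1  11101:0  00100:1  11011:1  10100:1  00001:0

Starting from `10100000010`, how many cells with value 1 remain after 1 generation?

generation 1: 10110110110
count of 1: 7

7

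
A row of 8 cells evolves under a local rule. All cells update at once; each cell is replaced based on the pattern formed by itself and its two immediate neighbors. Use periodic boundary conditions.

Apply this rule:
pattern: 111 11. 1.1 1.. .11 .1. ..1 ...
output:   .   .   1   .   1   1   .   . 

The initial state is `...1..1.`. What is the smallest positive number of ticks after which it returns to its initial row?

1

...1..1.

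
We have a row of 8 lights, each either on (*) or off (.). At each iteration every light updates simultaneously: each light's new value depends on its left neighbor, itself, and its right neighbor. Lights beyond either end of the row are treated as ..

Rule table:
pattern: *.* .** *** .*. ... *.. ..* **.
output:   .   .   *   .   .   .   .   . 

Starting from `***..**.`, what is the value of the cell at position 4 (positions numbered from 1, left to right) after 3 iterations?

.

.*......
........
........
position 4 holds .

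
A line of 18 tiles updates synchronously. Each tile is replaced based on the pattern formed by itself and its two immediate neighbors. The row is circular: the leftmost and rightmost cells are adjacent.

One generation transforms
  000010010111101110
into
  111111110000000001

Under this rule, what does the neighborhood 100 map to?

1

At position 5 the neighborhood is 100; the next row has 1 there.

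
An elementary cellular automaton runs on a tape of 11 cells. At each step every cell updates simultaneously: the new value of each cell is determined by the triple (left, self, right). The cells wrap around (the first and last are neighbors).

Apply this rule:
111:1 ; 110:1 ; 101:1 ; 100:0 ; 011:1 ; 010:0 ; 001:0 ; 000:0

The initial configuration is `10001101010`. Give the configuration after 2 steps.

00001110101
00001111010

00001111010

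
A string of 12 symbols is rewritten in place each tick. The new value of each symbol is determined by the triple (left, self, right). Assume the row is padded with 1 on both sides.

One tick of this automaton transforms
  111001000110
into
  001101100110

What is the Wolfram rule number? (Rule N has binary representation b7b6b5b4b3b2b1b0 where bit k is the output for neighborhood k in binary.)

92

position 0: 111 → 0  (bit 7 = 0)
position 2: 110 → 1  (bit 6 = 1)
position 11: 101 → 0  (bit 5 = 0)
position 3: 100 → 1  (bit 4 = 1)
position 9: 011 → 1  (bit 3 = 1)
position 5: 010 → 1  (bit 2 = 1)
position 4: 001 → 0  (bit 1 = 0)
position 7: 000 → 0  (bit 0 = 0)
bits b7..b0 = 01011100 = 92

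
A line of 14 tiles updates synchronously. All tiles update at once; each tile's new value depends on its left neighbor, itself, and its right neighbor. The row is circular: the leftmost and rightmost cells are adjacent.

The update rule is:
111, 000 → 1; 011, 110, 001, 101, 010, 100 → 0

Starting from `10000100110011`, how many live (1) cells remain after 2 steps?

00110000000001
00000111111100
count of 1: 7

7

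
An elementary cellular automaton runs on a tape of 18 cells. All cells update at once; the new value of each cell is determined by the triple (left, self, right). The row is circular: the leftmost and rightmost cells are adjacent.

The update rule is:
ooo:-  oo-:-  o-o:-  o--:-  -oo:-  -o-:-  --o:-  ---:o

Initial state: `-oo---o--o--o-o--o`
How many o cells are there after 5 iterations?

1

----o-------------
ooo---oooooooooooo
----o-------------  (repeats iteration 1; period 2)
iteration 5: ----o-------------
count of o: 1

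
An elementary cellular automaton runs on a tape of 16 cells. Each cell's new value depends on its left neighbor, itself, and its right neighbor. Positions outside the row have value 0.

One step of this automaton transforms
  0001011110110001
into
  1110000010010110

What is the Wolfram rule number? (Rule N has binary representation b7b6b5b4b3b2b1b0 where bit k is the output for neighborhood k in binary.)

67

position 6: 111 → 0  (bit 7 = 0)
position 8: 110 → 1  (bit 6 = 1)
position 4: 101 → 0  (bit 5 = 0)
position 12: 100 → 0  (bit 4 = 0)
position 5: 011 → 0  (bit 3 = 0)
position 3: 010 → 0  (bit 2 = 0)
position 2: 001 → 1  (bit 1 = 1)
position 0: 000 → 1  (bit 0 = 1)
bits b7..b0 = 01000011 = 67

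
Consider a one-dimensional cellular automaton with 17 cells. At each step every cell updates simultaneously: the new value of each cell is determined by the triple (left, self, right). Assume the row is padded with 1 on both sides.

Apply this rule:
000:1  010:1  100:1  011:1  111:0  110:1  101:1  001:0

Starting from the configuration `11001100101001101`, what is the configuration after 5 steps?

00111110000001110

step 1: 01101110111101111
step 2: 11111011100111000
step 3: 00001110110101110
step 4: 11101011111111011
step 5: 00111110000001110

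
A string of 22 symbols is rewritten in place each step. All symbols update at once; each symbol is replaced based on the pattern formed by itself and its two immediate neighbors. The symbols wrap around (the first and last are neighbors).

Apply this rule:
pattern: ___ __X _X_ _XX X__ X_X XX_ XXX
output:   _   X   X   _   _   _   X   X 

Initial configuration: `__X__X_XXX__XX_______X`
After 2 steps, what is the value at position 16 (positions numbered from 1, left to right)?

_XX_XX__XX_X_X______XX
__X__X_X_X_X_X_____X_X
position 16 holds _

_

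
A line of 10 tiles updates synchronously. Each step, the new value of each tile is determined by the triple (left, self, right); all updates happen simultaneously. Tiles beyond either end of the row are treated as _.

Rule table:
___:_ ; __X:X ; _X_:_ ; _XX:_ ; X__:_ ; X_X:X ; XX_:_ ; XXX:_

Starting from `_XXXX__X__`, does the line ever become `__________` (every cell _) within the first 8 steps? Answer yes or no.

step 1: X_____X___
step 2: _____X____
step 3: ____X_____
step 4: ___X______
step 5: __X_______
step 6: _X________
step 7: X_________
step 8: __________
all cells are _ at step 8

yes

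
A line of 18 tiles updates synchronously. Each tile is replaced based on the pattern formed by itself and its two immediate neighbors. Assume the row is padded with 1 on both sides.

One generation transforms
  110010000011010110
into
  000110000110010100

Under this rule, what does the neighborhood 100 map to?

0

At position 2 the neighborhood is 100; the next row has 0 there.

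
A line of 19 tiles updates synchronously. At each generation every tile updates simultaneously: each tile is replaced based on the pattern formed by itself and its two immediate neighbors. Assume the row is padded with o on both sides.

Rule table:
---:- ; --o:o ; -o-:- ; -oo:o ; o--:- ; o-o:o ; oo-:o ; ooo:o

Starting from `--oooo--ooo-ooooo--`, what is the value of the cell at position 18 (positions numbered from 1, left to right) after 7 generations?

-ooooo-oooooooooo-o
ooooooooooooooooooo
ooooooooooooooooooo  (fixed point — unchanged through generation 7)
position 18 holds o

o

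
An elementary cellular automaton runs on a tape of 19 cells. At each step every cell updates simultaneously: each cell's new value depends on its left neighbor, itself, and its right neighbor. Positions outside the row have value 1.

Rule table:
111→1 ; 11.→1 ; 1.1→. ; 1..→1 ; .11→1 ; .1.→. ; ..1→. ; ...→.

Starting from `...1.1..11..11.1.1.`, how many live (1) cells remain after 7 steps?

step 1: 1.....1.111.11.....
step 2: 11......111.111....
step 3: 111.....111.1111...
step 4: 1111....111.11111..
step 5: 11111...111.111111.
step 6: 111111..111.111111.
step 7: 1111111.111.111111.
count of 1: 16

16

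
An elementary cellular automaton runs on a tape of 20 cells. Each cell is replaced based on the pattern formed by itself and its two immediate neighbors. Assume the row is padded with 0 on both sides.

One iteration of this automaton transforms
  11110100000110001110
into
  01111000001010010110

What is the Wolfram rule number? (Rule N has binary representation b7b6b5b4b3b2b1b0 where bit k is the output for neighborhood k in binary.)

226

position 1: 111 → 1  (bit 7 = 1)
position 3: 110 → 1  (bit 6 = 1)
position 4: 101 → 1  (bit 5 = 1)
position 6: 100 → 0  (bit 4 = 0)
position 0: 011 → 0  (bit 3 = 0)
position 5: 010 → 0  (bit 2 = 0)
position 10: 001 → 1  (bit 1 = 1)
position 7: 000 → 0  (bit 0 = 0)
bits b7..b0 = 11100010 = 226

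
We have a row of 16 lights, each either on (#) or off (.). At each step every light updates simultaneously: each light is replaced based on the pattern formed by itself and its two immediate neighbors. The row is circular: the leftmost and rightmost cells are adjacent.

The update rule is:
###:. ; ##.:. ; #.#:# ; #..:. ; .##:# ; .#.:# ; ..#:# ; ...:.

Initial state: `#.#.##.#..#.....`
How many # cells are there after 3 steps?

6

step 1: #####.##.##....#
step 2: .....##.##....##
step 3: ....##.##....##.
count of #: 6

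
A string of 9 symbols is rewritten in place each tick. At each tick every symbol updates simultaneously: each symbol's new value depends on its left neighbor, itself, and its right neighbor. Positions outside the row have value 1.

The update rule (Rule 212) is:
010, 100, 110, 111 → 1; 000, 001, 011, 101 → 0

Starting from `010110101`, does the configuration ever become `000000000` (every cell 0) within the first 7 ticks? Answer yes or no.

tick 1: 010010100
tick 2: 011010110
tick 3: 001010010
tick 4: 101011010
tick 5: 101001010
tick 6: 101101010
tick 7: 100101010
tick 7 is 100101010, still not uniform 0

no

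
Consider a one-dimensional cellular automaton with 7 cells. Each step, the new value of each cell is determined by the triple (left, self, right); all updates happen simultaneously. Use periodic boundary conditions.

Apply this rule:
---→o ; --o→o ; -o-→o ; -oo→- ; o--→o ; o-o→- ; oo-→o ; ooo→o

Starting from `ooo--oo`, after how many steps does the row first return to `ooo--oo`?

ooooo-o
ooooo--
-oooooo
--ooooo
oo-oooo
oo--ooo
oooo-oo
oooo--o
oooooo-
-ooooo-
o-ooooo
o--oooo
ooo-ooo
ooo--oo

14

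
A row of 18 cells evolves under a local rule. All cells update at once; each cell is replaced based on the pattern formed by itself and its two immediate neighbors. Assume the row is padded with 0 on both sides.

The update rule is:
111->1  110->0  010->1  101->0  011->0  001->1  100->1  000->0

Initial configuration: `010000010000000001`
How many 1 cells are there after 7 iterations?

10

iteration 1: 111000111000000011
iteration 2: 010101010100000100
iteration 3: 110101010110001110
iteration 4: 000101010001010101
iteration 5: 001101011011010101
iteration 6: 010001000000010101
iteration 7: 111011100000110101
count of 1: 10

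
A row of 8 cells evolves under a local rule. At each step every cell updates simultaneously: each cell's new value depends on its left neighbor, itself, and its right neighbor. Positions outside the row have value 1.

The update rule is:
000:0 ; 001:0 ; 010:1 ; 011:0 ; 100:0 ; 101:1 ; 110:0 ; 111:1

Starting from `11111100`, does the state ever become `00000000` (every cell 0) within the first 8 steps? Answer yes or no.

11111000
11110000
11100000
11000000
10000000
00000000
all cells are 0 at step 6

yes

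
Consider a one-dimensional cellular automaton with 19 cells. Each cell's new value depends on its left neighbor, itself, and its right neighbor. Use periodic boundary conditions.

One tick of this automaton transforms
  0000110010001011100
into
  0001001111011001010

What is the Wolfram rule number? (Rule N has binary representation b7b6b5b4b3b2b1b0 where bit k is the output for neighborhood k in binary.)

position 15: 111 → 1  (bit 7 = 1)
position 5: 110 → 0  (bit 6 = 0)
position 13: 101 → 0  (bit 5 = 0)
position 6: 100 → 1  (bit 4 = 1)
position 4: 011 → 0  (bit 3 = 0)
position 8: 010 → 1  (bit 2 = 1)
position 3: 001 → 1  (bit 1 = 1)
position 0: 000 → 0  (bit 0 = 0)
bits b7..b0 = 10010110 = 150

150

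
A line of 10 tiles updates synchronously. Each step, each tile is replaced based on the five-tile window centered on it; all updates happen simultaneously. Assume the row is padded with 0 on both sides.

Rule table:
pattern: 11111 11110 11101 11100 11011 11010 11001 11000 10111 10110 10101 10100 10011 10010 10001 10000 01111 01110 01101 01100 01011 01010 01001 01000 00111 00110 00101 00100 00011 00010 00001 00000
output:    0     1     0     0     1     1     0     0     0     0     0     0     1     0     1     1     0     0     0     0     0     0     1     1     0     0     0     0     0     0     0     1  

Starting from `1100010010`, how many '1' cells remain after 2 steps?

3

0001001001
1000100100
count of 1: 3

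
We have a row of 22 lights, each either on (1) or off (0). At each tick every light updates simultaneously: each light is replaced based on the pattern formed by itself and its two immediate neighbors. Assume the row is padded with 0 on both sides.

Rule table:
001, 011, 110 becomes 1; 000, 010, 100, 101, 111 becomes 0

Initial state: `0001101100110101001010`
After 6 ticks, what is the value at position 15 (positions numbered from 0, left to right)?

0

0011101101110000010000
0110101101010000100000
1110001100000001000000
1010011100000010000000
0000110100000100000000
0001110000001000000000
position 15 holds 0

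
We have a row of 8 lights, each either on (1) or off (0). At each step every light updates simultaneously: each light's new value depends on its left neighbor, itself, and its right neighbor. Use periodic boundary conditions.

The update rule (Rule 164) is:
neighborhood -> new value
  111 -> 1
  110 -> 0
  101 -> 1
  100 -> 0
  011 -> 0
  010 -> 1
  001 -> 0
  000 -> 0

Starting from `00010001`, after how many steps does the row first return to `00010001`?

1

00010001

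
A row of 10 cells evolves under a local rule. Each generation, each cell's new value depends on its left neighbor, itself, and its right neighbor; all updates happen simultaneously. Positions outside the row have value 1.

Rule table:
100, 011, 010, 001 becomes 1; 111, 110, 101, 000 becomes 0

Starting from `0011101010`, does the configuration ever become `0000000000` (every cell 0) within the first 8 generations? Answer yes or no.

generation 1: 1110001010
generation 2: 0001011010
generation 3: 1011010010
generation 4: 0010011110
generation 5: 1111110000
generation 6: 0000001001
generation 7: 1000011111
generation 8: 0100110000
generation 8 is 0100110000, still not uniform 0

no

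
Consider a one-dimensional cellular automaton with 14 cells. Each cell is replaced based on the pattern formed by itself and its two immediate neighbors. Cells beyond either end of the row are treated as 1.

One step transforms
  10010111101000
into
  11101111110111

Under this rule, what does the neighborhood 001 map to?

At position 2 the neighborhood is 001; the next row has 1 there.

1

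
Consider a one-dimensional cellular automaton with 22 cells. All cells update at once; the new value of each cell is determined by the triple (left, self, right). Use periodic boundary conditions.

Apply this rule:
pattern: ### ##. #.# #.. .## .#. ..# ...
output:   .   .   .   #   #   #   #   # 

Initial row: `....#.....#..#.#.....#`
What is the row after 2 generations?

##############.#######
...............#......

...............#......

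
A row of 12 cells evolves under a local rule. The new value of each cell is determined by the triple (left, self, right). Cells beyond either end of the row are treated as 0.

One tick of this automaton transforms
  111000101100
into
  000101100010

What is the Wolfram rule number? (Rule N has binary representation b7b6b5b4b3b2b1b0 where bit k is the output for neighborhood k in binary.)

22

position 1: 111 → 0  (bit 7 = 0)
position 2: 110 → 0  (bit 6 = 0)
position 7: 101 → 0  (bit 5 = 0)
position 3: 100 → 1  (bit 4 = 1)
position 0: 011 → 0  (bit 3 = 0)
position 6: 010 → 1  (bit 2 = 1)
position 5: 001 → 1  (bit 1 = 1)
position 4: 000 → 0  (bit 0 = 0)
bits b7..b0 = 00010110 = 22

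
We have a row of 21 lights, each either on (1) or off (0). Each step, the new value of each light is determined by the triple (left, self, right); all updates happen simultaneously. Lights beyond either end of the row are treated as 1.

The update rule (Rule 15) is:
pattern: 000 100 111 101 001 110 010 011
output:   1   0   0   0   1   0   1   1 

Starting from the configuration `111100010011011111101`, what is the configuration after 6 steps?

000001110110010000001
011111000100110111111
010000011101100100000
010111110001001101111
010100000111011001000
010101111100010011011

010101111100010011011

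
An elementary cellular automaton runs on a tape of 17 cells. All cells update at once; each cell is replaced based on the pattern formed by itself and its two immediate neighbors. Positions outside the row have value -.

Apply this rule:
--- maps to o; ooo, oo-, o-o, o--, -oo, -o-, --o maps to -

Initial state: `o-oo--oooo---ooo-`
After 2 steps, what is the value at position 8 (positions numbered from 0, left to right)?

step 1: -----------o-----
step 2: oooooooooo---oooo
position 8 holds o

o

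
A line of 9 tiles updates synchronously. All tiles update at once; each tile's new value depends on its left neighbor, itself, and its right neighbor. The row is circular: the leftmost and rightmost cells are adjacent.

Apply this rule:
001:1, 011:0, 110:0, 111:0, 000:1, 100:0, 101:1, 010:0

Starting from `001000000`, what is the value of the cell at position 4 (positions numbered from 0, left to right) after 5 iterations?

iteration 1: 110011111
iteration 2: 000100000
iteration 3: 111001111
iteration 4: 000010000
iteration 5: 111100111
position 4 holds 0

0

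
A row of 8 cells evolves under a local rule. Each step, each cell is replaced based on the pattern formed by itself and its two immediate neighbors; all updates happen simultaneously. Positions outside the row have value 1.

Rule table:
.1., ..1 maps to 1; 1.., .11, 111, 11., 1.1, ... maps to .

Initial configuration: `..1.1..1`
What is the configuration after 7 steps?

...11..1

.11.1.1.
....1.1.
...11.1.
..1...1.
.11..11.
....1...
...11..1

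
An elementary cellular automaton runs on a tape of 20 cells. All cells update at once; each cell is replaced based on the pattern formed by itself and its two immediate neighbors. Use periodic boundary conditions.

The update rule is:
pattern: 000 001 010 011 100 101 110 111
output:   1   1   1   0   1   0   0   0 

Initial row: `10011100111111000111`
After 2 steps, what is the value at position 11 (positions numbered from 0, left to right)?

1

step 1: 01100011000000111000
step 2: 10011100111111000111
position 11 holds 1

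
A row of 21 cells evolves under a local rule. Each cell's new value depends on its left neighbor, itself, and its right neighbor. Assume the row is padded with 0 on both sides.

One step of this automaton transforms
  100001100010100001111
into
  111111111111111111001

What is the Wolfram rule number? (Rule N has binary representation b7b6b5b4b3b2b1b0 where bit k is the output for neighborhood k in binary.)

position 18: 111 → 0  (bit 7 = 0)
position 6: 110 → 1  (bit 6 = 1)
position 11: 101 → 1  (bit 5 = 1)
position 1: 100 → 1  (bit 4 = 1)
position 5: 011 → 1  (bit 3 = 1)
position 0: 010 → 1  (bit 2 = 1)
position 4: 001 → 1  (bit 1 = 1)
position 2: 000 → 1  (bit 0 = 1)
bits b7..b0 = 01111111 = 127

127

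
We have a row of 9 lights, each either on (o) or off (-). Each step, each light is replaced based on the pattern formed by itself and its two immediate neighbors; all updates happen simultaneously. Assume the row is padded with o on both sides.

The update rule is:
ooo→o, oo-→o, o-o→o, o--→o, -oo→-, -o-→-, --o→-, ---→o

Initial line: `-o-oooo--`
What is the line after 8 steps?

step 1: o-o-oooo-
step 2: oo-o-oooo
step 3: ooo-o-ooo
step 4: oooo-o-oo
step 5: ooooo-o-o
step 6: oooooo-o-
step 7: ooooooo-o
step 8: oooooooo-

oooooooo-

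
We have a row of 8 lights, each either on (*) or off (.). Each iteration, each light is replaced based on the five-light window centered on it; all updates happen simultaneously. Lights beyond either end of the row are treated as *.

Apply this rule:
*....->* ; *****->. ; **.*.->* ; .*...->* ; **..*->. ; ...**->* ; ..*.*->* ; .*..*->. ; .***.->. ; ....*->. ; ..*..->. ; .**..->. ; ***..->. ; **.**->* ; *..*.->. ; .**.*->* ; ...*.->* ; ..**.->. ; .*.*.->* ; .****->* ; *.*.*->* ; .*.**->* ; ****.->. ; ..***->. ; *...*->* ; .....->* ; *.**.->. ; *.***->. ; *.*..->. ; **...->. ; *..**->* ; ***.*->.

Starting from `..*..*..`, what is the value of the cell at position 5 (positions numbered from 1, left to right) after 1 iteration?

.......*
position 5 holds .

.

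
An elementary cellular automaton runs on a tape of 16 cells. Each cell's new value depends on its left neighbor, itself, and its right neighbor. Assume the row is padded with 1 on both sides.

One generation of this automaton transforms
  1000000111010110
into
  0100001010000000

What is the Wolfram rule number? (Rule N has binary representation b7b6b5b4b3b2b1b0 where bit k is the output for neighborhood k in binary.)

146

position 8: 111 → 1  (bit 7 = 1)
position 0: 110 → 0  (bit 6 = 0)
position 10: 101 → 0  (bit 5 = 0)
position 1: 100 → 1  (bit 4 = 1)
position 7: 011 → 0  (bit 3 = 0)
position 11: 010 → 0  (bit 2 = 0)
position 6: 001 → 1  (bit 1 = 1)
position 2: 000 → 0  (bit 0 = 0)
bits b7..b0 = 10010010 = 146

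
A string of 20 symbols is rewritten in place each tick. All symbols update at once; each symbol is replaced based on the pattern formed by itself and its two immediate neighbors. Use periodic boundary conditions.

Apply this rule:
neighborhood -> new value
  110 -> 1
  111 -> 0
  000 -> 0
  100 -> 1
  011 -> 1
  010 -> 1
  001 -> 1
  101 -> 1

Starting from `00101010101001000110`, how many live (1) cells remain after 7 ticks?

01111111111111101111
11000000000000111001
01100000000001101111
11110000000011111001
00011000000110001111
10111100001111011001
11100110011001111111
count of 1: 14

14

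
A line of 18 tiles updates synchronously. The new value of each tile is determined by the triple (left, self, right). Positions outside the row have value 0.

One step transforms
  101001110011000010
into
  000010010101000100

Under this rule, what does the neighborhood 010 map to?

At position 0 the neighborhood is 010; the next row has 0 there.

0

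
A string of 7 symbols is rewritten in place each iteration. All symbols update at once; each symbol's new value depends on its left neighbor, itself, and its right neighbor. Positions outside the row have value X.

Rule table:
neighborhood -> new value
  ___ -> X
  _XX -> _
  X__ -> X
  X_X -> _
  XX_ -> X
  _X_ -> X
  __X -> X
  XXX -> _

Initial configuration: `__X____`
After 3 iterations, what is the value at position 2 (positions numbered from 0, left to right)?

XXXXXXX
_______
XXXXXXX
position 2 holds X

X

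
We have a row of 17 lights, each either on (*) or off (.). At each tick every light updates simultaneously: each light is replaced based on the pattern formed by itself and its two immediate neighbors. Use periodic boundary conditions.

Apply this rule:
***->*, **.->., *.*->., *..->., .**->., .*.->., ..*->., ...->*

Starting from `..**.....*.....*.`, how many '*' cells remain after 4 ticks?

*....***...***...
..**..*..*..*..*.
*................
..**************.
count of *: 14

14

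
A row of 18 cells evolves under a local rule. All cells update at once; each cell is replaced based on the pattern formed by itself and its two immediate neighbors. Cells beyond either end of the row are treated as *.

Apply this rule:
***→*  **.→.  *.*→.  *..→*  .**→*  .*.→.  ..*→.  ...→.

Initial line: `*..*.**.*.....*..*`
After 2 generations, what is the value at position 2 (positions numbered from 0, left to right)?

.*...*...*.....*.*
..*...*...*......*
position 2 holds *

*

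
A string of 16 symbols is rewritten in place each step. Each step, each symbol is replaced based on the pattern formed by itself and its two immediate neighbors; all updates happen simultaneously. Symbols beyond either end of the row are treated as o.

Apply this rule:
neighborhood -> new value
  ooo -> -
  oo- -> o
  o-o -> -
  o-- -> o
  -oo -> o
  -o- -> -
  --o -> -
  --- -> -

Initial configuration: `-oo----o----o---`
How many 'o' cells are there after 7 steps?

7

step 1: -ooo----o----o--
step 2: -o-oo----o----o-
step 3: ---ooo----o-----
step 4: o--o-oo----o----
step 5: oo---ooo----o---
step 6: -oo--o-oo----o--
step 7: -ooo---ooo----o-
count of o: 7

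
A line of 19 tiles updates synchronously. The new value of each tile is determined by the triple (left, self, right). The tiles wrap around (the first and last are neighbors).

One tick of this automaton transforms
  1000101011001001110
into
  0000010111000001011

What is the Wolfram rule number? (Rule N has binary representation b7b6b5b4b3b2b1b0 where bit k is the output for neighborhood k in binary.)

104

position 16: 111 → 0  (bit 7 = 0)
position 9: 110 → 1  (bit 6 = 1)
position 5: 101 → 1  (bit 5 = 1)
position 1: 100 → 0  (bit 4 = 0)
position 8: 011 → 1  (bit 3 = 1)
position 0: 010 → 0  (bit 2 = 0)
position 3: 001 → 0  (bit 1 = 0)
position 2: 000 → 0  (bit 0 = 0)
bits b7..b0 = 01101000 = 104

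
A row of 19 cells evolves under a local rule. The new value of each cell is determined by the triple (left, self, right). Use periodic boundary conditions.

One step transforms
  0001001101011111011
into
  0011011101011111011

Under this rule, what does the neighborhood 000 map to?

0

At position 1 the neighborhood is 000; the next row has 0 there.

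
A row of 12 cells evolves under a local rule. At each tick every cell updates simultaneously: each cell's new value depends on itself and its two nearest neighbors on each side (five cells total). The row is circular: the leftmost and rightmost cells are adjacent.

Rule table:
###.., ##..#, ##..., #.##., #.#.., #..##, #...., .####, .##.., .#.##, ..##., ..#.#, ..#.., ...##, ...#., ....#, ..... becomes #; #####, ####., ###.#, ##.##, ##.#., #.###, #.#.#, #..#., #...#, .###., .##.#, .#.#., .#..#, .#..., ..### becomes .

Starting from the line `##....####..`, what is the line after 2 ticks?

tick 1: ######.#.###
tick 2: ........#.#.

........#.#.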